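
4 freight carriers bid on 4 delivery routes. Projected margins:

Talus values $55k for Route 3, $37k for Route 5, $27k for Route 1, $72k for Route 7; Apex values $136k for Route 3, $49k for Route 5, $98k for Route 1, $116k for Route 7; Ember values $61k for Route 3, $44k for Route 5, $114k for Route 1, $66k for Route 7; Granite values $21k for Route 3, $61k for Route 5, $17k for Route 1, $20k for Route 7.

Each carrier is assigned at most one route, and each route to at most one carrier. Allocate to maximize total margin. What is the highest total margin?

Max total: $383k

Optimal: Talus→Route 7 ($72k), Apex→Route 3 ($136k), Ember→Route 1 ($114k), Granite→Route 5 ($61k) — total 72+136+114+61 = $383k.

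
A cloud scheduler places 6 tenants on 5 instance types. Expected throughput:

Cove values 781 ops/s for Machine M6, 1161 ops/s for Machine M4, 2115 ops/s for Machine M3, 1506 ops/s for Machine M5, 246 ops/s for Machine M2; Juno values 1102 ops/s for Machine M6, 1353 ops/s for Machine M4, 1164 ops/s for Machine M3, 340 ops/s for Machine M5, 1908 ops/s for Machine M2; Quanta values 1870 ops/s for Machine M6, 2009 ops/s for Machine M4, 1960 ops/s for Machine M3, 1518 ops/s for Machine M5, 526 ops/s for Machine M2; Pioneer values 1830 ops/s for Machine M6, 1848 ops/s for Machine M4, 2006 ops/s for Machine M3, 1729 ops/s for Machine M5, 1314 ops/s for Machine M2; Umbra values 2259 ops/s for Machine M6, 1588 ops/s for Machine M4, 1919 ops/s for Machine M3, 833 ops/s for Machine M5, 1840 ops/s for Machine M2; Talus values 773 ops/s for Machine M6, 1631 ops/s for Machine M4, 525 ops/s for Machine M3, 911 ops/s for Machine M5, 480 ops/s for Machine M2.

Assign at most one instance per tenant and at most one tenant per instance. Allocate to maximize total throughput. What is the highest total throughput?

Optimal: Umbra→Machine M6 (2259 ops/s), Quanta→Machine M4 (2009 ops/s), Cove→Machine M3 (2115 ops/s), Pioneer→Machine M5 (1729 ops/s), Juno→Machine M2 (1908 ops/s) — total 2259+2009+2115+1729+1908 = 10020 ops/s.
Next-best assignment: Umbra→Machine M6, Quanta→Machine M4, Pioneer→Machine M3, Cove→Machine M5, Juno→Machine M2 = 9688 ops/s.
Every other assignment is strictly worse.

Max total: 10020 ops/s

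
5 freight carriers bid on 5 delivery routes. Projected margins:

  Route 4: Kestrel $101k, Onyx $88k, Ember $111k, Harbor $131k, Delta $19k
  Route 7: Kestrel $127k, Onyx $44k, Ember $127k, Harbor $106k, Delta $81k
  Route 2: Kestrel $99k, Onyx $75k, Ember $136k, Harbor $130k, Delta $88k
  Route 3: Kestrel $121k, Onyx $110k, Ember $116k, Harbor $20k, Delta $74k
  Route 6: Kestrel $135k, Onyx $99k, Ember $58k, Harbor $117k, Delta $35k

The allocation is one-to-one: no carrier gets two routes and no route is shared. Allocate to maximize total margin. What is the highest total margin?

Optimal: Kestrel→Route 6 ($135k), Onyx→Route 3 ($110k), Ember→Route 2 ($136k), Harbor→Route 4 ($131k), Delta→Route 7 ($81k) — total 135+110+136+131+81 = $593k.
Column-greedy (each route in turn goes to its best remaining carrier) gives $539k, worse by 54.
Swapping Ember↔Kestrel (Ember→Route 6 $58k, Kestrel→Route 2 $99k) loses 114.

Max total: $593k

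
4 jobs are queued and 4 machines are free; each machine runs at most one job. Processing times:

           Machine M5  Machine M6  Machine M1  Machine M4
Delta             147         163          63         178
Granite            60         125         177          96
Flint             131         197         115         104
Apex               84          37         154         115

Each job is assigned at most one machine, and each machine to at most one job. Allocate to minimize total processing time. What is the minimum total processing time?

Minimum total: 264 min

This is a one-to-one assignment (minimum-cost bipartite matching).
Optimal: Delta→Machine M1 (63 min), Granite→Machine M5 (60 min), Flint→Machine M4 (104 min), Apex→Machine M6 (37 min) — total 63+60+104+37 = 264 min.
Next-best assignment: Delta→Machine M1, Granite→Machine M4, Flint→Machine M5, Apex→Machine M6 = 327 min.
Swapping Apex↔Flint (Apex→Machine M4 115 min, Flint→Machine M6 197 min) adds 171.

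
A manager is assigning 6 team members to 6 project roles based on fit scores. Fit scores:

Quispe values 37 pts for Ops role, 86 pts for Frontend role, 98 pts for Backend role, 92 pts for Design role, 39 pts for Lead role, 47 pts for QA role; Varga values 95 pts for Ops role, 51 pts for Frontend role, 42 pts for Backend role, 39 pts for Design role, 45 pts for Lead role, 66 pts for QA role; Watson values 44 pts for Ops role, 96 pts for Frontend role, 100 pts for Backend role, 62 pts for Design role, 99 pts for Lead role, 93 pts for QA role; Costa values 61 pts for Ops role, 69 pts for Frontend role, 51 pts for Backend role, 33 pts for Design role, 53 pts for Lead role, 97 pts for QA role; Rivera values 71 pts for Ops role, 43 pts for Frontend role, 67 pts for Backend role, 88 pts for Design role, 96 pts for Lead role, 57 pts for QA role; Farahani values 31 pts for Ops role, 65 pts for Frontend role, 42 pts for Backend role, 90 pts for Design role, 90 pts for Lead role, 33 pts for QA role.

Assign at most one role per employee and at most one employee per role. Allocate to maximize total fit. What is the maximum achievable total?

Optimal: Quispe→Backend role (98 pts), Varga→Ops role (95 pts), Watson→Frontend role (96 pts), Costa→QA role (97 pts), Rivera→Lead role (96 pts), Farahani→Design role (90 pts) — total 98+95+96+97+96+90 = 572 pts.
Every other assignment is strictly worse.

Max total: 572 pts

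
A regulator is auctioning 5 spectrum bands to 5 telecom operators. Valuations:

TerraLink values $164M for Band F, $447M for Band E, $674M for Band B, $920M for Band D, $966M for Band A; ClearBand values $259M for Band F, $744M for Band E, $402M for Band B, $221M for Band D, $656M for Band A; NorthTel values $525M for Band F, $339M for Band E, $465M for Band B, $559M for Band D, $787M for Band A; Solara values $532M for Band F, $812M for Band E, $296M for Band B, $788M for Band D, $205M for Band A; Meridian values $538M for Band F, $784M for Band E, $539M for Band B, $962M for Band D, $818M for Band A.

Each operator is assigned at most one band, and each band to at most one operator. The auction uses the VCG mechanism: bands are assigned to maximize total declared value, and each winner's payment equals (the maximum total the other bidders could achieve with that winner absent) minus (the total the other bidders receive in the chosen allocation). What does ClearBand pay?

Efficient allocation: TerraLink→Band B ($674M), ClearBand→Band E ($744M), NorthTel→Band A ($787M), Solara→Band F ($532M), Meridian→Band D ($962M); total welfare W = $3699M.
ClearBand receives Band E at value $744M, so the others get W − 744 = $2955M.
Without ClearBand: best allocation of the remaining 4 bidders over all 5 bands is TerraLink→Band A ($966M), NorthTel→Band F ($525M), Solara→Band E ($812M), Meridian→Band D ($962M), total $3265M.
VCG payment = (others' best without ClearBand) − (others' welfare with ClearBand) = 3265 − 2955 = $310M.

ClearBand pays $310M.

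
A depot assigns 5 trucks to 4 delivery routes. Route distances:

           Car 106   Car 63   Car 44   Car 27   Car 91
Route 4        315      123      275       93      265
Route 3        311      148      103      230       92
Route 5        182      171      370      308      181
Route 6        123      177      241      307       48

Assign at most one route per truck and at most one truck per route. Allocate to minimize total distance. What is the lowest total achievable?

Optimal: Car 27→Route 4 (93 km), Car 44→Route 3 (103 km), Car 63→Route 5 (171 km), Car 91→Route 6 (48 km) — total 93+103+171+48 = 415 km.
Column-greedy (each route in turn goes to its cheapest remaining truck) gives 479 km, worse by 64.
Every other assignment is strictly worse.

Minimum total: 415 km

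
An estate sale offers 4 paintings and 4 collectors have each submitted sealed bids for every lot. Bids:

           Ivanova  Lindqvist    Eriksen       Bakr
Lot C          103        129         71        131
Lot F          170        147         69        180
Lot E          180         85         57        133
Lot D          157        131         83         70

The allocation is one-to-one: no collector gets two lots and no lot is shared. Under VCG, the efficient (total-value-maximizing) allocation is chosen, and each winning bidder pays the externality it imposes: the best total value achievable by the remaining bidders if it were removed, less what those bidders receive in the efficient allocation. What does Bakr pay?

Bakr pays $18.

Efficient allocation: Ivanova→Lot E ($180), Lindqvist→Lot C ($129), Eriksen→Lot D ($83), Bakr→Lot F ($180); total welfare W = $572.
Bakr receives Lot F at value $180, so the others get W − 180 = $392.
Without Bakr: best allocation of the remaining 3 bidders over all 4 lots is Ivanova→Lot E ($180), Lindqvist→Lot F ($147), Eriksen→Lot D ($83), total $410.
VCG payment = (others' best without Bakr) − (others' welfare with Bakr) = 410 − 392 = $18.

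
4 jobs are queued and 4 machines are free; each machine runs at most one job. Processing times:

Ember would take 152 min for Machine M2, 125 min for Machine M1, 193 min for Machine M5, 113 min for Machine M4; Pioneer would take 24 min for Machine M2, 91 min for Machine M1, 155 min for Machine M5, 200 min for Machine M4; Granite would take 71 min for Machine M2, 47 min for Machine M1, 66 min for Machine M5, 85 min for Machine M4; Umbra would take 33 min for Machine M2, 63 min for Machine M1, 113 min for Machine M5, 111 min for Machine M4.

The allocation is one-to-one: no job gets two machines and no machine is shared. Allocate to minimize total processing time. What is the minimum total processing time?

Minimum total: 266 min

Optimal: Ember→Machine M4 (113 min), Pioneer→Machine M2 (24 min), Granite→Machine M5 (66 min), Umbra→Machine M1 (63 min) — total 113+24+66+63 = 266 min.
Column-greedy (each machine in turn goes to its cheapest remaining job) gives 297 min, worse by 31.
Checked against all permutations: 266 min is optimal.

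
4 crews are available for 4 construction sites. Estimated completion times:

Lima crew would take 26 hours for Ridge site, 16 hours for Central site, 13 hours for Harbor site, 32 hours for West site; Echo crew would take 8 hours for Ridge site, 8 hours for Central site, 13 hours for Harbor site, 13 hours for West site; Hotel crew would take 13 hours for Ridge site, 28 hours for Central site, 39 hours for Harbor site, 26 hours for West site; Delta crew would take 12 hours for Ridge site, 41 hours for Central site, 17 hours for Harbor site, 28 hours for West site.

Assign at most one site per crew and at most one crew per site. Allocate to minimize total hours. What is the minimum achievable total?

Minimum total: 59 hours

This is the linear assignment problem.
Optimal: Lima crew→Central site (16 hours), Echo crew→West site (13 hours), Hotel crew→Ridge site (13 hours), Delta crew→Harbor site (17 hours) — total 16+13+13+17 = 59 hours.
Column-greedy (each site in turn goes to its cheapest remaining crew) gives 67 hours, worse by 8.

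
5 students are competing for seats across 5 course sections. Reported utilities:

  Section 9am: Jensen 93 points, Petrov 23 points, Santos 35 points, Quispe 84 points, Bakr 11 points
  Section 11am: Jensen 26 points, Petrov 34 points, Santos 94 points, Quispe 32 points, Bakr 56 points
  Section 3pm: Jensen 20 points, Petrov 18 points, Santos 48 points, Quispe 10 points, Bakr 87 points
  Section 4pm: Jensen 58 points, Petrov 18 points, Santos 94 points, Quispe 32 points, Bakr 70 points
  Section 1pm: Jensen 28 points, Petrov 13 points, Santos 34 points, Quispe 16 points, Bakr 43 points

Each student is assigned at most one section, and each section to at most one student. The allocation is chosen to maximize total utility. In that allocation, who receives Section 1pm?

Petrov receives Section 1pm.

Optimal: Jensen→Section 4pm (58 points), Petrov→Section 1pm (13 points), Santos→Section 11am (94 points), Quispe→Section 9am (84 points), Bakr→Section 3pm (87 points) — total 58+13+94+84+87 = 336 points.
Max-entry greedy (repeatedly take the single best remaining cell) gives 319 points, worse by 17.
Checked against all permutations: 336 points is optimal.
Petrov's own top section is Section 11am (34 points), but forcing Petrov→Section 11am and reassigning the rest optimally gives only 327 points — worse by 9.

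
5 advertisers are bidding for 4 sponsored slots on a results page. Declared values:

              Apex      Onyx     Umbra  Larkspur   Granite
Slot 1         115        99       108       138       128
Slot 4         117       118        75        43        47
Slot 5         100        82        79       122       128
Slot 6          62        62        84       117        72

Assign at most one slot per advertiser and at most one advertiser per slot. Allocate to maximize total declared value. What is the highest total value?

Optimal: Apex→Slot 1 ($115), Onyx→Slot 4 ($118), Granite→Slot 5 ($128), Larkspur→Slot 6 ($117) — total 115+118+128+117 = $478.
Row-greedy (each advertiser in turn takes its best remaining slot) gives $422, worse by 56.
Next-best assignment: Umbra→Slot 1, Onyx→Slot 4, Granite→Slot 5, Larkspur→Slot 6 = $471.
Swapping Larkspur↔Apex (Larkspur→Slot 1 $138, Apex→Slot 6 $62) loses 32.

Maximum total: $478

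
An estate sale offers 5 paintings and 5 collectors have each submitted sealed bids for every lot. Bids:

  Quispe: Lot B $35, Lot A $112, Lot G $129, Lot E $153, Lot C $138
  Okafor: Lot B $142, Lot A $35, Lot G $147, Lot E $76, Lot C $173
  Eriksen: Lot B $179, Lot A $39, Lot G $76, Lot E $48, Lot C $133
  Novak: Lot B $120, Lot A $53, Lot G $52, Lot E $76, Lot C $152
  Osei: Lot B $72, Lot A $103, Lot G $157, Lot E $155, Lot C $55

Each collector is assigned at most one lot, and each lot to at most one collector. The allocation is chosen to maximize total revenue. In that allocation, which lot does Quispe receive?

This is a one-to-one assignment (maximum-weight bipartite matching).
Optimal: Quispe→Lot A ($112), Okafor→Lot G ($147), Eriksen→Lot B ($179), Novak→Lot C ($152), Osei→Lot E ($155) — total 112+147+179+152+155 = $745.
Max-entry greedy (repeatedly take the single best remaining cell) gives $715, worse by 30.
Next-best assignment: Quispe→Lot E, Okafor→Lot G, Eriksen→Lot B, Novak→Lot C, Osei→Lot A = $734.
Swapping Quispe↔Eriksen (Quispe→Lot B $35, Eriksen→Lot A $39) loses 217.
Checked against all permutations: $745 is optimal.
Quispe's own top lot is Lot E ($153), but forcing Quispe→Lot E and reassigning the rest optimally gives only $734 — worse by 11.

Quispe receives Lot A.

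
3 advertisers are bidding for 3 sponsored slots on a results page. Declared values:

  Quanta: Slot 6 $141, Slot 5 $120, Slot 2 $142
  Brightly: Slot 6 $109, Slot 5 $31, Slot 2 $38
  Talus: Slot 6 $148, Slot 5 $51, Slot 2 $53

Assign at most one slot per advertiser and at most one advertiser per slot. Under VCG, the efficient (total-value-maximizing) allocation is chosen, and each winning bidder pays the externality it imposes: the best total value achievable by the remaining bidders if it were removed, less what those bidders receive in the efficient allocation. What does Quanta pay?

Efficient allocation: Quanta→Slot 2 ($142), Brightly→Slot 5 ($31), Talus→Slot 6 ($148); total welfare W = $321.
Quanta receives Slot 2 at value $142, so the others get W − 142 = $179.
Without Quanta: best allocation of the remaining 2 bidders over all 3 slots is Brightly→Slot 2 ($38), Talus→Slot 6 ($148), total $186.
VCG payment = (others' best without Quanta) − (others' welfare with Quanta) = 186 − 179 = $7.

Quanta pays $7.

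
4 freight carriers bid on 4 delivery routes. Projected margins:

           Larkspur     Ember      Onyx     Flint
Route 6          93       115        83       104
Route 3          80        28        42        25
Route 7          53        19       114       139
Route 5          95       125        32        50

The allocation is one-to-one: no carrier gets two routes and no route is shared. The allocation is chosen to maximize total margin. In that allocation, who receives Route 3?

Larkspur receives Route 3.

Optimal: Larkspur→Route 3 ($80k), Ember→Route 5 ($125k), Onyx→Route 6 ($83k), Flint→Route 7 ($139k) — total 80+125+83+139 = $427k.
Column-greedy (each route in turn goes to its best remaining carrier) gives $366k, worse by 61.
Next-best assignment: Larkspur→Route 3, Ember→Route 5, Onyx→Route 7, Flint→Route 6 = $423k.
No other one-to-one assignment exceeds $427k.
Larkspur's own top route is Route 5 ($95k), but forcing Larkspur→Route 5 and reassigning the rest optimally gives only $391k — worse by 36.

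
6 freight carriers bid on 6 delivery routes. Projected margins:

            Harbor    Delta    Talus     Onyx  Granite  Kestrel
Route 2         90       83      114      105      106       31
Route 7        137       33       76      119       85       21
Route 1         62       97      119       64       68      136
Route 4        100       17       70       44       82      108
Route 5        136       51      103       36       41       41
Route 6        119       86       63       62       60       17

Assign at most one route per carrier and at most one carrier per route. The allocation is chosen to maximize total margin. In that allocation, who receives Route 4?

Kestrel receives Route 4.

Optimal: Harbor→Route 5 ($136k), Delta→Route 6 ($86k), Talus→Route 1 ($119k), Onyx→Route 7 ($119k), Granite→Route 2 ($106k), Kestrel→Route 4 ($108k) — total 136+86+119+119+106+108 = $674k.
Max-entry greedy (repeatedly take the single best remaining cell) gives $591k, worse by 83.
Next-best assignment: Harbor→Route 5, Delta→Route 6, Talus→Route 2, Onyx→Route 7, Granite→Route 4, Kestrel→Route 1 = $673k.
Swapping Onyx↔Talus (Onyx→Route 1 $64k, Talus→Route 7 $76k) loses 98.
Kestrel's own top route is Route 1 ($136k), but forcing Kestrel→Route 1 and reassigning the rest optimally gives only $673k — worse by 1.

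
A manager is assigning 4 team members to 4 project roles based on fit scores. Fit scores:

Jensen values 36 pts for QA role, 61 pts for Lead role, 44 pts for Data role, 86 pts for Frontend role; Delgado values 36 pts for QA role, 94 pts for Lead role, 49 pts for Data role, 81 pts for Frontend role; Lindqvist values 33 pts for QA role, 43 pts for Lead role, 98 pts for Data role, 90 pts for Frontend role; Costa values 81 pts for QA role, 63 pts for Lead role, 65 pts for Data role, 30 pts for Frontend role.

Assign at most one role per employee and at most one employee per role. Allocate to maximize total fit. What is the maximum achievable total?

Optimal: Jensen→Frontend role (86 pts), Delgado→Lead role (94 pts), Lindqvist→Data role (98 pts), Costa→QA role (81 pts) — total 86+94+98+81 = 359 pts.
Every other assignment is strictly worse.

Max total: 359 pts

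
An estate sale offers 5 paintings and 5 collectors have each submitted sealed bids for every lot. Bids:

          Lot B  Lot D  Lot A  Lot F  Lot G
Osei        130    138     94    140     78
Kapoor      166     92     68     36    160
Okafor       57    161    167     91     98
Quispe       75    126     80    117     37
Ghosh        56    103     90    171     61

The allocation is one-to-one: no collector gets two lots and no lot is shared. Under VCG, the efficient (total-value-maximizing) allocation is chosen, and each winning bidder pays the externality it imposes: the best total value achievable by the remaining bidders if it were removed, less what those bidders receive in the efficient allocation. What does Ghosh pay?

Ghosh pays $16.

Efficient allocation: Osei→Lot B ($130), Kapoor→Lot G ($160), Okafor→Lot A ($167), Quispe→Lot D ($126), Ghosh→Lot F ($171); total welfare W = $754.
Ghosh receives Lot F at value $171, so the others get W − 171 = $583.
Without Ghosh: best allocation of the remaining 4 bidders over all 5 lots is Osei→Lot F ($140), Kapoor→Lot B ($166), Okafor→Lot A ($167), Quispe→Lot D ($126), total $599.
VCG payment = (others' best without Ghosh) − (others' welfare with Ghosh) = 599 − 583 = $16.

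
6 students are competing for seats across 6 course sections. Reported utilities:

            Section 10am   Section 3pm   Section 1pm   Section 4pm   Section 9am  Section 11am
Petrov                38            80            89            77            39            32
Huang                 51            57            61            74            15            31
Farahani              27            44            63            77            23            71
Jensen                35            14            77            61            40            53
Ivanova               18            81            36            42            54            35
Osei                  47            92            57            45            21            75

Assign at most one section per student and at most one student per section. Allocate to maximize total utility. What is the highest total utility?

Optimal: Petrov→Section 4pm (77 points), Huang→Section 10am (51 points), Farahani→Section 11am (71 points), Jensen→Section 1pm (77 points), Ivanova→Section 9am (54 points), Osei→Section 3pm (92 points) — total 77+51+71+77+54+92 = 422 points.
Max-entry greedy (repeatedly take the single best remaining cell) gives 416 points, worse by 6.
Every other assignment is strictly worse.

Maximum total: 422 points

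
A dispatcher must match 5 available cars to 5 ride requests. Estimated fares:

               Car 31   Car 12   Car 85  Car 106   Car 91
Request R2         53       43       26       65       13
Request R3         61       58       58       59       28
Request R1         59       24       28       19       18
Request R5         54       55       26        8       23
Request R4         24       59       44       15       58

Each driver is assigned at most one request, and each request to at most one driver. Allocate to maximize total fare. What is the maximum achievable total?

Optimal: Car 31→Request R1 ($59), Car 12→Request R5 ($55), Car 85→Request R3 ($58), Car 106→Request R2 ($65), Car 91→Request R4 ($58) — total 59+55+58+65+58 = $295.
Max-entry greedy (repeatedly take the single best remaining cell) gives $236, worse by 59.
Next-best assignment: Car 31→Request R3, Car 12→Request R5, Car 85→Request R1, Car 106→Request R2, Car 91→Request R4 = $267.
Every other assignment is strictly worse.

Max total: $295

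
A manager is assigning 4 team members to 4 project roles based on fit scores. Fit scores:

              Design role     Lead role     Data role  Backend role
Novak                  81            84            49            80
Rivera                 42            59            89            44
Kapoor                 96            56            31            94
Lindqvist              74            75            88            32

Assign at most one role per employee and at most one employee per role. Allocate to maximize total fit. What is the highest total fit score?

Treat this as an assignment problem: match each employee to one role.
Optimal: Novak→Lead role (84 pts), Rivera→Data role (89 pts), Kapoor→Backend role (94 pts), Lindqvist→Design role (74 pts) — total 84+89+94+74 = 341 pts.
Row-greedy (each employee in turn takes its best remaining role) gives 301 pts, worse by 40.
Swapping Rivera↔Lindqvist (Rivera→Design role 42 pts, Lindqvist→Data role 88 pts) loses 33.

Max total: 341 pts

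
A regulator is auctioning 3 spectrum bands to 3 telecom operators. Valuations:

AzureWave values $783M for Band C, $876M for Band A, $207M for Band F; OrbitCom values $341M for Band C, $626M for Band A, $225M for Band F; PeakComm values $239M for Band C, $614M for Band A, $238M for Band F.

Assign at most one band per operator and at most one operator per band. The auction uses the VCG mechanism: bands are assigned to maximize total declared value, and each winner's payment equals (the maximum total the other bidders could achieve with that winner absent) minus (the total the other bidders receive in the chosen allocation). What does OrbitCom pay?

OrbitCom pays $376M.

Efficient allocation: AzureWave→Band C ($783M), OrbitCom→Band A ($626M), PeakComm→Band F ($238M); total welfare W = $1647M.
OrbitCom receives Band A at value $626M, so the others get W − 626 = $1021M.
Without OrbitCom: best allocation of the remaining 2 bidders over all 3 bands is AzureWave→Band C ($783M), PeakComm→Band A ($614M), total $1397M.
VCG payment = (others' best without OrbitCom) − (others' welfare with OrbitCom) = 1397 − 1021 = $376M.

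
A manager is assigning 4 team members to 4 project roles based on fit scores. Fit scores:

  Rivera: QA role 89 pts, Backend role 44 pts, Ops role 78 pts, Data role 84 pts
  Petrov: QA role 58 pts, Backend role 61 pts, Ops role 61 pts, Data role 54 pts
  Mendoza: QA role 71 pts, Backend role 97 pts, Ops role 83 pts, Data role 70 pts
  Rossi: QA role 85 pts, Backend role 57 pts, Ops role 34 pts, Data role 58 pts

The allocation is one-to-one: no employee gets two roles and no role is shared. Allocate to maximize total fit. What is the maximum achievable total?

Optimal: Rivera→Data role (84 pts), Petrov→Ops role (61 pts), Mendoza→Backend role (97 pts), Rossi→QA role (85 pts) — total 84+61+97+85 = 327 pts.
Column-greedy (each role in turn goes to its best remaining employee) gives 305 pts, worse by 22.
Swapping Rossi↔Petrov (Rossi→Ops role 34 pts, Petrov→QA role 58 pts) loses 54.
Every other assignment is strictly worse.

Max total: 327 pts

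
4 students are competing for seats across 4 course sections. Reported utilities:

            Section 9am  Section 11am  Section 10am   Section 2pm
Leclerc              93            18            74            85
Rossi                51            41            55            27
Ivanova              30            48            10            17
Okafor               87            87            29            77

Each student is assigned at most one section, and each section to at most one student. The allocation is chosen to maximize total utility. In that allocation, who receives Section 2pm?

This is the linear assignment problem.
Optimal: Leclerc→Section 2pm (85 points), Rossi→Section 10am (55 points), Ivanova→Section 11am (48 points), Okafor→Section 9am (87 points) — total 85+55+48+87 = 275 points.
Swapping Rossi↔Okafor (Rossi→Section 9am 51 points, Okafor→Section 10am 29 points) loses 62.
Leclerc's own top section is Section 9am (93 points), but forcing Leclerc→Section 9am and reassigning the rest optimally gives only 273 points — worse by 2.

Leclerc receives Section 2pm.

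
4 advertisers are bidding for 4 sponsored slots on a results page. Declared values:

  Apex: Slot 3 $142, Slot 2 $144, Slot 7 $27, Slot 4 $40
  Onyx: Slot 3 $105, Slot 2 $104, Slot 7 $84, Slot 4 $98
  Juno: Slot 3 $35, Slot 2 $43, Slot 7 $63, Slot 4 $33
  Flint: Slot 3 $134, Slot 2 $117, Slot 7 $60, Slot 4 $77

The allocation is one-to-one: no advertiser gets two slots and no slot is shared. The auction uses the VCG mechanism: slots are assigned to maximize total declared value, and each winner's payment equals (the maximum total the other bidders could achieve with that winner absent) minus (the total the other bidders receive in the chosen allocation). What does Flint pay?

Flint pays $7.

Efficient allocation: Apex→Slot 2 ($144), Onyx→Slot 4 ($98), Juno→Slot 7 ($63), Flint→Slot 3 ($134); total welfare W = $439.
Flint receives Slot 3 at value $134, so the others get W − 134 = $305.
Without Flint: best allocation of the remaining 3 bidders over all 4 slots is Apex→Slot 2 ($144), Onyx→Slot 3 ($105), Juno→Slot 7 ($63), total $312.
VCG payment = (others' best without Flint) − (others' welfare with Flint) = 312 − 305 = $7.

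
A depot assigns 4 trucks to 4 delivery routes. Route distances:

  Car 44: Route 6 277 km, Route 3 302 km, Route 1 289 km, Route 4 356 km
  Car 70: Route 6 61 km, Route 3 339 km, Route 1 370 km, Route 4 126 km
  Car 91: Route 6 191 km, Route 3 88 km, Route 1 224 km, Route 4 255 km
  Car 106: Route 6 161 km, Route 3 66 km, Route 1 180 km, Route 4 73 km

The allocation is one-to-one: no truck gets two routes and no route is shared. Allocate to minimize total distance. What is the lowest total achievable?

Min total: 511 km

This is a one-to-one assignment (minimum-cost bipartite matching).
Optimal: Car 44→Route 1 (289 km), Car 70→Route 6 (61 km), Car 91→Route 3 (88 km), Car 106→Route 4 (73 km) — total 289+61+88+73 = 511 km.
Every other assignment is strictly worse.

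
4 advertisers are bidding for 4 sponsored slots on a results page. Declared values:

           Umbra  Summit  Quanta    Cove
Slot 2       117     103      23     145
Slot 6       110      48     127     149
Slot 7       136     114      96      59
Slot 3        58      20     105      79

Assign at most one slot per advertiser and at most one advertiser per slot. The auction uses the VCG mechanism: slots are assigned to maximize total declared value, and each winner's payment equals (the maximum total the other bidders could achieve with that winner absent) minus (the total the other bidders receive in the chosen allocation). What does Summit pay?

Efficient allocation: Umbra→Slot 7 ($136), Summit→Slot 2 ($103), Quanta→Slot 3 ($105), Cove→Slot 6 ($149); total welfare W = $493.
Summit receives Slot 2 at value $103, so the others get W − 103 = $390.
Without Summit: best allocation of the remaining 3 bidders over all 4 slots is Umbra→Slot 7 ($136), Quanta→Slot 6 ($127), Cove→Slot 2 ($145), total $408.
VCG payment = (others' best without Summit) − (others' welfare with Summit) = 408 − 390 = $18.

Summit pays $18.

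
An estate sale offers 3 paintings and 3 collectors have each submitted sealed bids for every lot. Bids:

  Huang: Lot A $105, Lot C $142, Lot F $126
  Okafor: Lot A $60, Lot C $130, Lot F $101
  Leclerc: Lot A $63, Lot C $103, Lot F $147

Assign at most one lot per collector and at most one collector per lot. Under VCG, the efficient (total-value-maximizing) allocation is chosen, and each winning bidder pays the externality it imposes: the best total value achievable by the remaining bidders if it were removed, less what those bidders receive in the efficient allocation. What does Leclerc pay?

Efficient allocation: Huang→Lot A ($105), Okafor→Lot C ($130), Leclerc→Lot F ($147); total welfare W = $382.
Leclerc receives Lot F at value $147, so the others get W − 147 = $235.
Without Leclerc: best allocation of the remaining 2 bidders over all 3 lots is Huang→Lot F ($126), Okafor→Lot C ($130), total $256.
VCG payment = (others' best without Leclerc) − (others' welfare with Leclerc) = 256 − 235 = $21.

Leclerc pays $21.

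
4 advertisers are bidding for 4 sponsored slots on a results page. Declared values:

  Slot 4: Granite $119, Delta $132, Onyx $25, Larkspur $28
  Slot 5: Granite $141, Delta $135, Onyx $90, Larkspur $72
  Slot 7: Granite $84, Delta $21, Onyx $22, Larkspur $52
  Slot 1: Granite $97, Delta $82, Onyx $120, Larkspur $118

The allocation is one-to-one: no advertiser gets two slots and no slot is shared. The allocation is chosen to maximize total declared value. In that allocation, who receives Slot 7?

Optimal: Granite→Slot 5 ($141), Delta→Slot 4 ($132), Onyx→Slot 1 ($120), Larkspur→Slot 7 ($52) — total 141+132+120+52 = $445.
Swapping Delta↔Granite (Delta→Slot 5 $135, Granite→Slot 4 $119) loses 19.
Larkspur's own top slot is Slot 1 ($118), but forcing Larkspur→Slot 1 and reassigning the rest optimally gives only $424 — worse by 21.

Larkspur receives Slot 7.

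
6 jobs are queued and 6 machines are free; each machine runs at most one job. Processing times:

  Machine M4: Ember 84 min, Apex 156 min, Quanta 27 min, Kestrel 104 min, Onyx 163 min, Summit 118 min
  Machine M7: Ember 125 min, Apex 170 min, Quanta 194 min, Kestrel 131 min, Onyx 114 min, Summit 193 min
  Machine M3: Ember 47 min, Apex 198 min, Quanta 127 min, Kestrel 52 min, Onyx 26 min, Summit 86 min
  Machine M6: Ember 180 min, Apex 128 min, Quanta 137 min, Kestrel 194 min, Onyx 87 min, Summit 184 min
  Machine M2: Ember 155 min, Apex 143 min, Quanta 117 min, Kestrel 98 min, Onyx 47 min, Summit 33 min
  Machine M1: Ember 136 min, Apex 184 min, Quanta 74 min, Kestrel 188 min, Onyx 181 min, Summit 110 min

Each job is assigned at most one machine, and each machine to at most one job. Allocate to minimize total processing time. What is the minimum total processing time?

Optimal: Ember→Machine M4 (84 min), Apex→Machine M6 (128 min), Quanta→Machine M1 (74 min), Kestrel→Machine M7 (131 min), Onyx→Machine M3 (26 min), Summit→Machine M2 (33 min) — total 84+128+74+131+26+33 = 476 min.
Column-greedy (each machine in turn goes to its cheapest remaining job) gives 537 min, worse by 61.

Minimum total: 476 min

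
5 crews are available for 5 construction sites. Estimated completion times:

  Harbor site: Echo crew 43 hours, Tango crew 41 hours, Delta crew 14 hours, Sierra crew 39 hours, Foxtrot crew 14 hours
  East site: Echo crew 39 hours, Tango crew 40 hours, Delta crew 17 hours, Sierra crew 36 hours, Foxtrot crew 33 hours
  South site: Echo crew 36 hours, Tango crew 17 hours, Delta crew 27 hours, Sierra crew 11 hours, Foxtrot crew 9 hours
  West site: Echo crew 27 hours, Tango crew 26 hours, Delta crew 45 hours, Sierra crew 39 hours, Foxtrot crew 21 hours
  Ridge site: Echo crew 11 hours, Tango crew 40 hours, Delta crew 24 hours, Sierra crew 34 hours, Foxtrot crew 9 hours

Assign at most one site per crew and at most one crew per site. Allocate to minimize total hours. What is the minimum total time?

Min total: 79 hours

Treat this as an assignment problem: match each crew to one site.
Optimal: Echo crew→Ridge site (11 hours), Tango crew→West site (26 hours), Delta crew→East site (17 hours), Sierra crew→South site (11 hours), Foxtrot crew→Harbor site (14 hours) — total 11+26+17+11+14 = 79 hours.
Column-greedy (each site in turn goes to its cheapest remaining crew) gives 95 hours, worse by 16.
Next-best assignment: Echo crew→Ridge site, Tango crew→West site, Delta crew→Harbor site, Sierra crew→South site, Foxtrot crew→East site = 95 hours.
Swapping Delta crew↔Sierra crew (Delta crew→South site 27 hours, Sierra crew→East site 36 hours) adds 35.
No other one-to-one assignment undercuts 79 hours.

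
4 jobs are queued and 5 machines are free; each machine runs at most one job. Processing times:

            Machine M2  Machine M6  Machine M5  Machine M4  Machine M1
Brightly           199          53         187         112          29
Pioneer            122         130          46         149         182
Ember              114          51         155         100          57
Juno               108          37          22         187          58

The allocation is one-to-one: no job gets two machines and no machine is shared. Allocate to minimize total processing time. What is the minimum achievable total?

This is a one-to-one assignment (minimum-cost bipartite matching).
Optimal: Brightly→Machine M1 (29 min), Pioneer→Machine M5 (46 min), Ember→Machine M4 (100 min), Juno→Machine M6 (37 min) — total 29+46+100+37 = 212 min.
Swapping Pioneer↔Ember (Pioneer→Machine M4 149 min, Ember→Machine M5 155 min) adds 158.
Every other assignment is strictly worse.

Min total: 212 min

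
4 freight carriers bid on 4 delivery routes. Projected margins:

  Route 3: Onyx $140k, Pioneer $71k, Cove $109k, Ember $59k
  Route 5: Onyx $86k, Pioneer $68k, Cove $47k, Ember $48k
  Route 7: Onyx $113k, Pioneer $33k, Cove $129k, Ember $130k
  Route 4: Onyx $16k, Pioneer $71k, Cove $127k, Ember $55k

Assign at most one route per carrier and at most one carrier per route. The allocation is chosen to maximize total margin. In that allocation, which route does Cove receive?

Cove receives Route 4.

This is the linear assignment problem.
Optimal: Onyx→Route 3 ($140k), Pioneer→Route 5 ($68k), Cove→Route 4 ($127k), Ember→Route 7 ($130k) — total 140+68+127+130 = $465k.
Row-greedy (each carrier in turn takes its best remaining route) gives $388k, worse by 77.
Cove's own top route is Route 7 ($129k), but forcing Cove→Route 7 and reassigning the rest optimally gives only $392k — worse by 73.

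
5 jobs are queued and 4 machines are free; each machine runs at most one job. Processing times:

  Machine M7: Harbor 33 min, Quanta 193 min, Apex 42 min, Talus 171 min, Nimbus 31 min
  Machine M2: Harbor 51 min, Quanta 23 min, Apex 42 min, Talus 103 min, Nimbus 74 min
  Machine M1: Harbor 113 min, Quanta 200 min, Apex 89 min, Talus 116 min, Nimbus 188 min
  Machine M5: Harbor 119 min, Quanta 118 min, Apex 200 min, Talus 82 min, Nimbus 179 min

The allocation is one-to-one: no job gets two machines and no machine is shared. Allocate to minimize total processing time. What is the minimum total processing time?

This is a one-to-one assignment (minimum-cost bipartite matching).
Optimal: Nimbus→Machine M7 (31 min), Quanta→Machine M2 (23 min), Apex→Machine M1 (89 min), Talus→Machine M5 (82 min) — total 31+23+89+82 = 225 min.
Row-greedy (each job in turn takes its cheapest remaining machine) gives 227 min, worse by 2.
Swapping Quanta↔Nimbus (Quanta→Machine M7 193 min, Nimbus→Machine M2 74 min) adds 213.
Checked against all permutations: 225 min is optimal.

Min total: 225 min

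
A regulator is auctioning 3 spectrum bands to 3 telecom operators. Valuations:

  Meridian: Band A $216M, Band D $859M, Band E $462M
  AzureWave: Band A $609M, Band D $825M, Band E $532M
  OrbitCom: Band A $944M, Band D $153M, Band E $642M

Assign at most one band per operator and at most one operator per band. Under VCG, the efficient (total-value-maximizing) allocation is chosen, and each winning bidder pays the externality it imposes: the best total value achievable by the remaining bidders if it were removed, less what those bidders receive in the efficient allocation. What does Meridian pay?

Efficient allocation: Meridian→Band D ($859M), AzureWave→Band E ($532M), OrbitCom→Band A ($944M); total welfare W = $2335M.
Meridian receives Band D at value $859M, so the others get W − 859 = $1476M.
Without Meridian: best allocation of the remaining 2 bidders over all 3 bands is AzureWave→Band D ($825M), OrbitCom→Band A ($944M), total $1769M.
VCG payment = (others' best without Meridian) − (others' welfare with Meridian) = 1769 − 1476 = $293M.

Meridian pays $293M.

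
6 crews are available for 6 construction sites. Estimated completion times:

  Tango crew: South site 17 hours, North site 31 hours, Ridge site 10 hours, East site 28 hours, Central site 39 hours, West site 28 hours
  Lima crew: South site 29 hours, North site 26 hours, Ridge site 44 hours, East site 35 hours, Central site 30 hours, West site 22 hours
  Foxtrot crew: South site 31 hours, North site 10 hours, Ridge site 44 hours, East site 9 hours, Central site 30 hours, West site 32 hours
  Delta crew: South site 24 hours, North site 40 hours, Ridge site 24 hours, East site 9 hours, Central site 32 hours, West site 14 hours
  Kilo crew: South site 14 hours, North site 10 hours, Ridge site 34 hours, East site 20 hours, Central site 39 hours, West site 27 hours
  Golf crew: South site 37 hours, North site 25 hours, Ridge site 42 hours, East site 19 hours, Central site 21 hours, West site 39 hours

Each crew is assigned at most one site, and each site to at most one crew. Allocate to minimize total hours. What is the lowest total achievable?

Optimal: Tango crew→Ridge site (10 hours), Lima crew→West site (22 hours), Foxtrot crew→North site (10 hours), Delta crew→East site (9 hours), Kilo crew→South site (14 hours), Golf crew→Central site (21 hours) — total 10+22+10+9+14+21 = 86 hours.
Next-best assignment: Tango crew→Ridge site, Lima crew→South site, Foxtrot crew→East site, Delta crew→West site, Kilo crew→North site, Golf crew→Central site = 93 hours.

Min total: 86 hours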